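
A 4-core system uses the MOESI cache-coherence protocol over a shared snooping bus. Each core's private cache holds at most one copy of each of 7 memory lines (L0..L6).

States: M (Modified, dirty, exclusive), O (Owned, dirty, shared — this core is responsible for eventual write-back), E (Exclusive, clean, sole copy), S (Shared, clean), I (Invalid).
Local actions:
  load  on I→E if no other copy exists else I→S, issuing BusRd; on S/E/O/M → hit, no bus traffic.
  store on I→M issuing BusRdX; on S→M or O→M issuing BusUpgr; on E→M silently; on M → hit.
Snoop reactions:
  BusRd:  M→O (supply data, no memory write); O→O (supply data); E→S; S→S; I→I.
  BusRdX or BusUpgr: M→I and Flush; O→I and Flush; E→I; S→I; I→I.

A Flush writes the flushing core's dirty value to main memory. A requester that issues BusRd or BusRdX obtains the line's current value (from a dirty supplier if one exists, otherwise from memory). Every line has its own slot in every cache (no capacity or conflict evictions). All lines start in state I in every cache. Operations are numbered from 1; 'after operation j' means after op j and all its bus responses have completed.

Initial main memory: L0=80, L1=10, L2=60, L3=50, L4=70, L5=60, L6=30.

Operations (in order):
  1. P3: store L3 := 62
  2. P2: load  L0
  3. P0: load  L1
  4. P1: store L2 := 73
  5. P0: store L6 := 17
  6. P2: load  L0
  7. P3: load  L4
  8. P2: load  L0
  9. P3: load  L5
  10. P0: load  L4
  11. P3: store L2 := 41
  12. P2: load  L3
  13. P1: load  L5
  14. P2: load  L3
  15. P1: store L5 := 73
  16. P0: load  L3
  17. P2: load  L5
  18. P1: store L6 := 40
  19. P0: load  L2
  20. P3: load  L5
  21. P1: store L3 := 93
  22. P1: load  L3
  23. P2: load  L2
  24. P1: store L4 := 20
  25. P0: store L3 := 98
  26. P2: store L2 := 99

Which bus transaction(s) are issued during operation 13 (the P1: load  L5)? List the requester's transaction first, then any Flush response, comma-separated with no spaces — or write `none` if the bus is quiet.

  op1 P3: store L3 := 62 → I/I/I/M on L3; bus BusRdX; mem=50
  op2 P2: load  L0 → I/I/E/I on L0; bus BusRd; mem=80
  op3 P0: load  L1 → E/I/I/I on L1; bus BusRd; mem=10
  op4 P1: store L2 := 73 → I/M/I/I on L2; bus BusRdX; mem=60
  op5 P0: store L6 := 17 → M/I/I/I on L6; bus BusRdX; mem=30
  op6 P2: load  L0 → I/I/E/I on L0; bus (none); mem=80
  op7 P3: load  L4 → I/I/I/E on L4; bus BusRd; mem=70
  op8 P2: load  L0 → I/I/E/I on L0; bus (none); mem=80
  op9 P3: load  L5 → I/I/I/E on L5; bus BusRd; mem=60
  op10 P0: load  L4 → S/I/I/S on L4; bus BusRd; mem=70
  op11 P3: store L2 := 41 → I/I/I/M on L2; bus BusRdX Flush; mem=73
  op12 P2: load  L3 → I/I/S/O on L3; bus BusRd; mem=50
  op13 P1: load  L5 → I/S/I/S on L5; bus BusRd; mem=60
  op14 P2: load  L3 → I/I/S/O on L3; bus (none); mem=50
  op15 P1: store L5 := 73 → I/M/I/I on L5; bus BusUpgr; mem=60
  op16 P0: load  L3 → S/I/S/O on L3; bus BusRd; mem=50
  op17 P2: load  L5 → I/O/S/I on L5; bus BusRd; mem=60
  op18 P1: store L6 := 40 → I/M/I/I on L6; bus BusRdX Flush; mem=17
  op19 P0: load  L2 → S/I/I/O on L2; bus BusRd; mem=73
  op20 P3: load  L5 → I/O/S/S on L5; bus BusRd; mem=60
  op21 P1: store L3 := 93 → I/M/I/I on L3; bus BusRdX Flush; mem=62
  op22 P1: load  L3 → I/M/I/I on L3; bus (none); mem=62
  op23 P2: load  L2 → S/I/S/O on L2; bus BusRd; mem=73
  op24 P1: store L4 := 20 → I/M/I/I on L4; bus BusRdX; mem=70
  op25 P0: store L3 := 98 → M/I/I/I on L3; bus BusRdX Flush; mem=93
  op26 P2: store L2 := 99 → I/I/M/I on L2; bus BusUpgr Flush; mem=41

bus = BusRd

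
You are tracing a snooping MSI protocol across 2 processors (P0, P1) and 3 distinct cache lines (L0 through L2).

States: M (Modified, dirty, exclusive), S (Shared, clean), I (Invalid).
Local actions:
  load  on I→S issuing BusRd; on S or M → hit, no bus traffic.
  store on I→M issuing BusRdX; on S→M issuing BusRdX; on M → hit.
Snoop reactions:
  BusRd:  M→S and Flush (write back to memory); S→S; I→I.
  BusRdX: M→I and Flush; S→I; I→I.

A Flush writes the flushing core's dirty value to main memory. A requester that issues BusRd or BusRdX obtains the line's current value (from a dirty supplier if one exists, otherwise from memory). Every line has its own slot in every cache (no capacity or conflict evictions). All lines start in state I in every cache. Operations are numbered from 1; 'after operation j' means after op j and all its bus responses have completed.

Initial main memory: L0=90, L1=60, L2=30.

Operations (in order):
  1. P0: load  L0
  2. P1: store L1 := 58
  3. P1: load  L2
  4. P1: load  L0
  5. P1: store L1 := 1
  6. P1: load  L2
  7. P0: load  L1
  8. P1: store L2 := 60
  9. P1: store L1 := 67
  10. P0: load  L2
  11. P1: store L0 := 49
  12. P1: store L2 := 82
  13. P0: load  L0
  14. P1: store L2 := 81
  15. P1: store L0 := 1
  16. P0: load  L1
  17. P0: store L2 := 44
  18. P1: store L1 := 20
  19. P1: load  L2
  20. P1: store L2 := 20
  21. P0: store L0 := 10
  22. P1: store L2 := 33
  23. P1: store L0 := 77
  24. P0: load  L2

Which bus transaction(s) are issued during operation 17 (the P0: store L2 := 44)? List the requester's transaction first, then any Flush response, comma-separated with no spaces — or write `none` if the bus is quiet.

1. P0: load  L0  bus=[BusRd]  L0: P0=S P1=I  mem[L0]=90
2. P1: store L1 := 58  bus=[BusRdX]  L1: P0=I P1=M  mem[L1]=60
3. P1: load  L2  bus=[BusRd]  L2: P0=I P1=S  mem[L2]=30
4. P1: load  L0  bus=[BusRd]  L0: P0=S P1=S  mem[L0]=90
5. P1: store L1 := 1  bus=[-]  L1: P0=I P1=M  mem[L1]=60
6. P1: load  L2  bus=[-]  L2: P0=I P1=S  mem[L2]=30
7. P0: load  L1  bus=[BusRd,Flush]  L1: P0=S P1=S  mem[L1]=1
8. P1: store L2 := 60  bus=[BusRdX]  L2: P0=I P1=M  mem[L2]=30
9. P1: store L1 := 67  bus=[BusRdX]  L1: P0=I P1=M  mem[L1]=1
10. P0: load  L2  bus=[BusRd,Flush]  L2: P0=S P1=S  mem[L2]=60
11. P1: store L0 := 49  bus=[BusRdX]  L0: P0=I P1=M  mem[L0]=90
12. P1: store L2 := 82  bus=[BusRdX]  L2: P0=I P1=M  mem[L2]=60
13. P0: load  L0  bus=[BusRd,Flush]  L0: P0=S P1=S  mem[L0]=49
14. P1: store L2 := 81  bus=[-]  L2: P0=I P1=M  mem[L2]=60
15. P1: store L0 := 1  bus=[BusRdX]  L0: P0=I P1=M  mem[L0]=49
16. P0: load  L1  bus=[BusRd,Flush]  L1: P0=S P1=S  mem[L1]=67
17. P0: store L2 := 44  bus=[BusRdX,Flush]  L2: P0=M P1=I  mem[L2]=81
18. P1: store L1 := 20  bus=[BusRdX]  L1: P0=I P1=M  mem[L1]=67
19. P1: load  L2  bus=[BusRd,Flush]  L2: P0=S P1=S  mem[L2]=44
20. P1: store L2 := 20  bus=[BusRdX]  L2: P0=I P1=M  mem[L2]=44
21. P0: store L0 := 10  bus=[BusRdX,Flush]  L0: P0=M P1=I  mem[L0]=1
22. P1: store L2 := 33  bus=[-]  L2: P0=I P1=M  mem[L2]=44
23. P1: store L0 := 77  bus=[BusRdX,Flush]  L0: P0=I P1=M  mem[L0]=10
24. P0: load  L2  bus=[BusRd,Flush]  L2: P0=S P1=S  mem[L2]=33

bus = BusRdX,Flush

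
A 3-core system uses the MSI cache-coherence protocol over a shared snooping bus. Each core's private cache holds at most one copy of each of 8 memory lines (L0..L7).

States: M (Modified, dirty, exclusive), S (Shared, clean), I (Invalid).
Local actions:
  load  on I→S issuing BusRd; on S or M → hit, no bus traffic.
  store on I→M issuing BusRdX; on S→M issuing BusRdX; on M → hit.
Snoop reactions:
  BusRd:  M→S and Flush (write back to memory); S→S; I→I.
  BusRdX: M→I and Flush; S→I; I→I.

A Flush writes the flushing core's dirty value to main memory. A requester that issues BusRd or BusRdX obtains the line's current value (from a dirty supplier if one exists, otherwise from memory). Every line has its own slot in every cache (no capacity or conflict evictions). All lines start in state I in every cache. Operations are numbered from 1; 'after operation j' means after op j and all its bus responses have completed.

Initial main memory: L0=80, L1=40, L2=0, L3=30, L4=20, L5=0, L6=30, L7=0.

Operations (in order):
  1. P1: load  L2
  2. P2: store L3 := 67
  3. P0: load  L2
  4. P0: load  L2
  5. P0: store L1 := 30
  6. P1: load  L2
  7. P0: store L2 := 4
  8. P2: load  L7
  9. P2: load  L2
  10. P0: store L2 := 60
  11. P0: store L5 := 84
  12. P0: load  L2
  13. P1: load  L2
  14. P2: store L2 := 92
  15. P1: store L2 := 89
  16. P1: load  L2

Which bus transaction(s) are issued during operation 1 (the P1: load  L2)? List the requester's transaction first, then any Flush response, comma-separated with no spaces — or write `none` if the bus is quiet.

1. P1: load  L2  bus=[BusRd]  L2: P0=I P1=S P2=I  mem[L2]=0
2. P2: store L3 := 67  bus=[BusRdX]  L3: P0=I P1=I P2=M  mem[L3]=30
3. P0: load  L2  bus=[BusRd]  L2: P0=S P1=S P2=I  mem[L2]=0
4. P0: load  L2  bus=[-]  L2: P0=S P1=S P2=I  mem[L2]=0
5. P0: store L1 := 30  bus=[BusRdX]  L1: P0=M P1=I P2=I  mem[L1]=40
6. P1: load  L2  bus=[-]  L2: P0=S P1=S P2=I  mem[L2]=0
7. P0: store L2 := 4  bus=[BusRdX]  L2: P0=M P1=I P2=I  mem[L2]=0
8. P2: load  L7  bus=[BusRd]  L7: P0=I P1=I P2=S  mem[L7]=0
9. P2: load  L2  bus=[BusRd,Flush]  L2: P0=S P1=I P2=S  mem[L2]=4
10. P0: store L2 := 60  bus=[BusRdX]  L2: P0=M P1=I P2=I  mem[L2]=4
11. P0: store L5 := 84  bus=[BusRdX]  L5: P0=M P1=I P2=I  mem[L5]=0
12. P0: load  L2  bus=[-]  L2: P0=M P1=I P2=I  mem[L2]=4
13. P1: load  L2  bus=[BusRd,Flush]  L2: P0=S P1=S P2=I  mem[L2]=60
14. P2: store L2 := 92  bus=[BusRdX]  L2: P0=I P1=I P2=M  mem[L2]=60
15. P1: store L2 := 89  bus=[BusRdX,Flush]  L2: P0=I P1=M P2=I  mem[L2]=92
16. P1: load  L2  bus=[-]  L2: P0=I P1=M P2=I  mem[L2]=92

bus = BusRd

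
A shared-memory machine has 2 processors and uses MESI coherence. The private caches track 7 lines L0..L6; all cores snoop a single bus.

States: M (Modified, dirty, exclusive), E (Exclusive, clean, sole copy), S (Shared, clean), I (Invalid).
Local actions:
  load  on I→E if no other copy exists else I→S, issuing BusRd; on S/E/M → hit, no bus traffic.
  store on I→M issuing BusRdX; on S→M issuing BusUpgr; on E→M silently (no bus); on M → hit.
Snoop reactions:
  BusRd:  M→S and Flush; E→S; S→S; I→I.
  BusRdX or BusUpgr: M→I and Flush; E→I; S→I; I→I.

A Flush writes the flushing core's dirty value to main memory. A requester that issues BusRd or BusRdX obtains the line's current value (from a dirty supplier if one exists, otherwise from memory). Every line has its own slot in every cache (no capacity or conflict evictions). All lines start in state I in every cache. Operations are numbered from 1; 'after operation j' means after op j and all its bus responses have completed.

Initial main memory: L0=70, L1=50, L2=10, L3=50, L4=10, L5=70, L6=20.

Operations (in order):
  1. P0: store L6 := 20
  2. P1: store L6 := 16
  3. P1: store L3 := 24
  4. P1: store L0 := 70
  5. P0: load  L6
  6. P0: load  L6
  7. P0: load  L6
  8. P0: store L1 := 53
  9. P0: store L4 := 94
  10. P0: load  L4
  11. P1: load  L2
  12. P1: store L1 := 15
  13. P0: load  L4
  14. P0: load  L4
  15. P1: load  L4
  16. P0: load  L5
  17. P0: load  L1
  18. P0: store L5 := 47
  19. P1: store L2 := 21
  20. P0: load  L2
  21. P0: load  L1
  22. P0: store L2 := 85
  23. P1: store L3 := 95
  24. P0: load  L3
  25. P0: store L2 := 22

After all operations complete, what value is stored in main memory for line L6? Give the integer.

step 1: P0: store L6 := 20  ⟶  MI  (L6)  txn=BusRdX  M[L6]=20
step 2: P1: store L6 := 16  ⟶  IM  (L6)  txn=BusRdX+Flush  M[L6]=20
step 3: P1: store L3 := 24  ⟶  IM  (L3)  txn=BusRdX  M[L3]=50
step 4: P1: store L0 := 70  ⟶  IM  (L0)  txn=BusRdX  M[L0]=70
step 5: P0: load  L6  ⟶  SS  (L6)  txn=BusRd+Flush  M[L6]=16
step 6: P0: load  L6  ⟶  SS  (L6)  txn=∅  M[L6]=16
step 7: P0: load  L6  ⟶  SS  (L6)  txn=∅  M[L6]=16
step 8: P0: store L1 := 53  ⟶  MI  (L1)  txn=BusRdX  M[L1]=50
step 9: P0: store L4 := 94  ⟶  MI  (L4)  txn=BusRdX  M[L4]=10
step 10: P0: load  L4  ⟶  MI  (L4)  txn=∅  M[L4]=10
step 11: P1: load  L2  ⟶  IE  (L2)  txn=BusRd  M[L2]=10
step 12: P1: store L1 := 15  ⟶  IM  (L1)  txn=BusRdX+Flush  M[L1]=53
step 13: P0: load  L4  ⟶  MI  (L4)  txn=∅  M[L4]=10
step 14: P0: load  L4  ⟶  MI  (L4)  txn=∅  M[L4]=10
step 15: P1: load  L4  ⟶  SS  (L4)  txn=BusRd+Flush  M[L4]=94
step 16: P0: load  L5  ⟶  EI  (L5)  txn=BusRd  M[L5]=70
step 17: P0: load  L1  ⟶  SS  (L1)  txn=BusRd+Flush  M[L1]=15
step 18: P0: store L5 := 47  ⟶  MI  (L5)  txn=∅  M[L5]=70
step 19: P1: store L2 := 21  ⟶  IM  (L2)  txn=∅  M[L2]=10
step 20: P0: load  L2  ⟶  SS  (L2)  txn=BusRd+Flush  M[L2]=21
step 21: P0: load  L1  ⟶  SS  (L1)  txn=∅  M[L1]=15
step 22: P0: store L2 := 85  ⟶  MI  (L2)  txn=BusUpgr  M[L2]=21
step 23: P1: store L3 := 95  ⟶  IM  (L3)  txn=∅  M[L3]=50
step 24: P0: load  L3  ⟶  SS  (L3)  txn=BusRd+Flush  M[L3]=95
step 25: P0: store L2 := 22  ⟶  MI  (L2)  txn=∅  M[L2]=21

memory[L6] = 16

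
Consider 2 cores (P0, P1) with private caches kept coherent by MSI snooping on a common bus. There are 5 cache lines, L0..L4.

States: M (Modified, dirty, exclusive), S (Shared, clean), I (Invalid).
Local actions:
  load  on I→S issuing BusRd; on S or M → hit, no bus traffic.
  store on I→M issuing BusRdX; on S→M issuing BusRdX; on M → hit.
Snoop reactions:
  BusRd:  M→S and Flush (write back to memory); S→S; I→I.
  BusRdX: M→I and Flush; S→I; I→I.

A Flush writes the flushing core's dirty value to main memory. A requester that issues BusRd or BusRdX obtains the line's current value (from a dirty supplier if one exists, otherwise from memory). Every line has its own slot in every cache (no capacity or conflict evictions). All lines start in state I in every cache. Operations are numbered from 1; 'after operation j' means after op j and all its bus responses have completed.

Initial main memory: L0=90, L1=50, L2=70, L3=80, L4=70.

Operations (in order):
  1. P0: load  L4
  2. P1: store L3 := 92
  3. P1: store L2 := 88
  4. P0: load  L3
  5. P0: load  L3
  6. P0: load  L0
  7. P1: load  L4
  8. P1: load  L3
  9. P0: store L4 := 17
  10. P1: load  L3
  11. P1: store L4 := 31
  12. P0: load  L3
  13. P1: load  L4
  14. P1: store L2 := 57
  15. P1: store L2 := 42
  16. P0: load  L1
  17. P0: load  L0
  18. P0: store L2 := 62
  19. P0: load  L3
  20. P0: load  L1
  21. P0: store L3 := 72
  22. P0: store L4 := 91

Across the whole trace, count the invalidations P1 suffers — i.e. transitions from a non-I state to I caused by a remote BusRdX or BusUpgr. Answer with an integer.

invalidations = 4

step 1: P0: load  L4  ⟶  SI  (L4)  txn=BusRd  M[L4]=70
step 2: P1: store L3 := 92  ⟶  IM  (L3)  txn=BusRdX  M[L3]=80
step 3: P1: store L2 := 88  ⟶  IM  (L2)  txn=BusRdX  M[L2]=70
step 4: P0: load  L3  ⟶  SS  (L3)  txn=BusRd+Flush  M[L3]=92
step 5: P0: load  L3  ⟶  SS  (L3)  txn=∅  M[L3]=92
step 6: P0: load  L0  ⟶  SI  (L0)  txn=BusRd  M[L0]=90
step 7: P1: load  L4  ⟶  SS  (L4)  txn=BusRd  M[L4]=70
step 8: P1: load  L3  ⟶  SS  (L3)  txn=∅  M[L3]=92
step 9: P0: store L4 := 17  ⟶  MI  (L4)  txn=BusRdX  M[L4]=70
step 10: P1: load  L3  ⟶  SS  (L3)  txn=∅  M[L3]=92
step 11: P1: store L4 := 31  ⟶  IM  (L4)  txn=BusRdX+Flush  M[L4]=17
step 12: P0: load  L3  ⟶  SS  (L3)  txn=∅  M[L3]=92
step 13: P1: load  L4  ⟶  IM  (L4)  txn=∅  M[L4]=17
step 14: P1: store L2 := 57  ⟶  IM  (L2)  txn=∅  M[L2]=70
step 15: P1: store L2 := 42  ⟶  IM  (L2)  txn=∅  M[L2]=70
step 16: P0: load  L1  ⟶  SI  (L1)  txn=BusRd  M[L1]=50
step 17: P0: load  L0  ⟶  SI  (L0)  txn=∅  M[L0]=90
step 18: P0: store L2 := 62  ⟶  MI  (L2)  txn=BusRdX+Flush  M[L2]=42
step 19: P0: load  L3  ⟶  SS  (L3)  txn=∅  M[L3]=92
step 20: P0: load  L1  ⟶  SI  (L1)  txn=∅  M[L1]=50
step 21: P0: store L3 := 72  ⟶  MI  (L3)  txn=BusRdX  M[L3]=92
step 22: P0: store L4 := 91  ⟶  MI  (L4)  txn=BusRdX+Flush  M[L4]=31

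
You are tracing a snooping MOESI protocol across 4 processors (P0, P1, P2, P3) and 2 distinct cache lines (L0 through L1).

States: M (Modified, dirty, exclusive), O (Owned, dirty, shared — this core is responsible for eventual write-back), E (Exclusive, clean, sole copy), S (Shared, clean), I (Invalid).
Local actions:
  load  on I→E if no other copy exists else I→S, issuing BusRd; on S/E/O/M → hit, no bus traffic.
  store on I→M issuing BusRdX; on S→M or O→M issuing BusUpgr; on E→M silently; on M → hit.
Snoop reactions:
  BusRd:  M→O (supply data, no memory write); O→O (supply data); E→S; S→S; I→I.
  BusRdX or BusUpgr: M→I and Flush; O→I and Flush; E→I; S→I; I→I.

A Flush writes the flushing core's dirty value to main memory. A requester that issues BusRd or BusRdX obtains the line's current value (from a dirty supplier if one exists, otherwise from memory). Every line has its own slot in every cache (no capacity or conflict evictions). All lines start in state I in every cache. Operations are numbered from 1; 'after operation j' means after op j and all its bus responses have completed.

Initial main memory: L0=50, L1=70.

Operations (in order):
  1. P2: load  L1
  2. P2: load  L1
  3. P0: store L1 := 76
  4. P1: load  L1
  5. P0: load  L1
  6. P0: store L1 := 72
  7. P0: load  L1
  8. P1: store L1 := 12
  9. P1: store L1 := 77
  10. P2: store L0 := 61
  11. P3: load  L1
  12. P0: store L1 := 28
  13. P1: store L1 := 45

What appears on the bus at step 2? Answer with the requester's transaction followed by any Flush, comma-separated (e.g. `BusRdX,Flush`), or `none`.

bus = none

step 1: P2: load  L1  ⟶  IIEI  (L1)  txn=BusRd  M[L1]=70
step 2: P2: load  L1  ⟶  IIEI  (L1)  txn=∅  M[L1]=70
step 3: P0: store L1 := 76  ⟶  MIII  (L1)  txn=BusRdX  M[L1]=70
step 4: P1: load  L1  ⟶  OSII  (L1)  txn=BusRd  M[L1]=70
step 5: P0: load  L1  ⟶  OSII  (L1)  txn=∅  M[L1]=70
step 6: P0: store L1 := 72  ⟶  MIII  (L1)  txn=BusUpgr  M[L1]=70
step 7: P0: load  L1  ⟶  MIII  (L1)  txn=∅  M[L1]=70
step 8: P1: store L1 := 12  ⟶  IMII  (L1)  txn=BusRdX+Flush  M[L1]=72
step 9: P1: store L1 := 77  ⟶  IMII  (L1)  txn=∅  M[L1]=72
step 10: P2: store L0 := 61  ⟶  IIMI  (L0)  txn=BusRdX  M[L0]=50
step 11: P3: load  L1  ⟶  IOIS  (L1)  txn=BusRd  M[L1]=72
step 12: P0: store L1 := 28  ⟶  MIII  (L1)  txn=BusRdX+Flush  M[L1]=77
step 13: P1: store L1 := 45  ⟶  IMII  (L1)  txn=BusRdX+Flush  M[L1]=28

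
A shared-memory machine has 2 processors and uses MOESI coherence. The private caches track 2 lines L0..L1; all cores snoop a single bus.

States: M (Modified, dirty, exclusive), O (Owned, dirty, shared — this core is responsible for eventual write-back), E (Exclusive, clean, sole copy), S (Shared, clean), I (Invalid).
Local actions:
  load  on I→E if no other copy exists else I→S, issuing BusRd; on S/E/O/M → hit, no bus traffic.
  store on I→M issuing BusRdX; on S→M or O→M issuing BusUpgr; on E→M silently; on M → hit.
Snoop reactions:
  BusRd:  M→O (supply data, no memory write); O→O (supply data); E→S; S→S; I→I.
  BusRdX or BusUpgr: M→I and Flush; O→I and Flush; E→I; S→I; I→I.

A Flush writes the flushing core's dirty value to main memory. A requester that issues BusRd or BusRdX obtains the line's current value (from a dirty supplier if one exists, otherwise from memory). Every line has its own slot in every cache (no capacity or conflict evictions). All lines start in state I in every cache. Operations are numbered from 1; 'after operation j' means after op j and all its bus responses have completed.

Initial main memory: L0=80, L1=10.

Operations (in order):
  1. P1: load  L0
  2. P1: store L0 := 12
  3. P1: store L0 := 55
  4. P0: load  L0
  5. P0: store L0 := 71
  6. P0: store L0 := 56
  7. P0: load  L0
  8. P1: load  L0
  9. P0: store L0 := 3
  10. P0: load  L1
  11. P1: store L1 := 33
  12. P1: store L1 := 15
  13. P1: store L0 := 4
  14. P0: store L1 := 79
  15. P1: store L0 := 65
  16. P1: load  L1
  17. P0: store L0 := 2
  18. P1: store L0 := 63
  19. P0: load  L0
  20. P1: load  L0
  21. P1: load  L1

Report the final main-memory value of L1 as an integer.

memory[L1] = 15

step 1: P1: load  L0  ⟶  IE  (L0)  txn=BusRd  M[L0]=80
step 2: P1: store L0 := 12  ⟶  IM  (L0)  txn=∅  M[L0]=80
step 3: P1: store L0 := 55  ⟶  IM  (L0)  txn=∅  M[L0]=80
step 4: P0: load  L0  ⟶  SO  (L0)  txn=BusRd  M[L0]=80
step 5: P0: store L0 := 71  ⟶  MI  (L0)  txn=BusUpgr+Flush  M[L0]=55
step 6: P0: store L0 := 56  ⟶  MI  (L0)  txn=∅  M[L0]=55
step 7: P0: load  L0  ⟶  MI  (L0)  txn=∅  M[L0]=55
step 8: P1: load  L0  ⟶  OS  (L0)  txn=BusRd  M[L0]=55
step 9: P0: store L0 := 3  ⟶  MI  (L0)  txn=BusUpgr  M[L0]=55
step 10: P0: load  L1  ⟶  EI  (L1)  txn=BusRd  M[L1]=10
step 11: P1: store L1 := 33  ⟶  IM  (L1)  txn=BusRdX  M[L1]=10
step 12: P1: store L1 := 15  ⟶  IM  (L1)  txn=∅  M[L1]=10
step 13: P1: store L0 := 4  ⟶  IM  (L0)  txn=BusRdX+Flush  M[L0]=3
step 14: P0: store L1 := 79  ⟶  MI  (L1)  txn=BusRdX+Flush  M[L1]=15
step 15: P1: store L0 := 65  ⟶  IM  (L0)  txn=∅  M[L0]=3
step 16: P1: load  L1  ⟶  OS  (L1)  txn=BusRd  M[L1]=15
step 17: P0: store L0 := 2  ⟶  MI  (L0)  txn=BusRdX+Flush  M[L0]=65
step 18: P1: store L0 := 63  ⟶  IM  (L0)  txn=BusRdX+Flush  M[L0]=2
step 19: P0: load  L0  ⟶  SO  (L0)  txn=BusRd  M[L0]=2
step 20: P1: load  L0  ⟶  SO  (L0)  txn=∅  M[L0]=2
step 21: P1: load  L1  ⟶  OS  (L1)  txn=∅  M[L1]=15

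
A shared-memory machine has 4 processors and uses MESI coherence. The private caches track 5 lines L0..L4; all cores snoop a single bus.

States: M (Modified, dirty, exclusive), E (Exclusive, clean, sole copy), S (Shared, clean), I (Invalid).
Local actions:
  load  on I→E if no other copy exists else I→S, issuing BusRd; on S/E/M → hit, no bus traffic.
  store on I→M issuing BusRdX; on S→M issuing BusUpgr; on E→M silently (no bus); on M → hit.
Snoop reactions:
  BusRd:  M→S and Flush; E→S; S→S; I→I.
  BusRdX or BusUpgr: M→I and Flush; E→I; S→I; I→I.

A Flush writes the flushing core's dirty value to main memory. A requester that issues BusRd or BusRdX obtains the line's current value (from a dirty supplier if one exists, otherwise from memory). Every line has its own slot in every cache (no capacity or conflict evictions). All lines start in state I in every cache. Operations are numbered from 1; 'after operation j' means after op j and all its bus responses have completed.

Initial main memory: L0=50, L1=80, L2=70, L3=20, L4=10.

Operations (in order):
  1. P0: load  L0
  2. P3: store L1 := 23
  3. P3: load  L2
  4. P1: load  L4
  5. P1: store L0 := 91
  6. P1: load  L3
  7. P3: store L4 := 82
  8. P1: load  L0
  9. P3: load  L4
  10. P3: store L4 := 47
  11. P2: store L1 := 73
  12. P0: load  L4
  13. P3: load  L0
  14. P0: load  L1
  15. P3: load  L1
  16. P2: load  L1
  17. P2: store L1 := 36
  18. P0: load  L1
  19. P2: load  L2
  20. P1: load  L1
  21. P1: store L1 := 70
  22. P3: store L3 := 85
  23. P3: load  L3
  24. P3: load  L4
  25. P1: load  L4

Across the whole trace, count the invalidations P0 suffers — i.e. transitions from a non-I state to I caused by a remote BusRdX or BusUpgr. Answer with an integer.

  op1 P0: load  L0 → E/I/I/I on L0; bus BusRd; mem=50
  op2 P3: store L1 := 23 → I/I/I/M on L1; bus BusRdX; mem=80
  op3 P3: load  L2 → I/I/I/E on L2; bus BusRd; mem=70
  op4 P1: load  L4 → I/E/I/I on L4; bus BusRd; mem=10
  op5 P1: store L0 := 91 → I/M/I/I on L0; bus BusRdX; mem=50
  op6 P1: load  L3 → I/E/I/I on L3; bus BusRd; mem=20
  op7 P3: store L4 := 82 → I/I/I/M on L4; bus BusRdX; mem=10
  op8 P1: load  L0 → I/M/I/I on L0; bus (none); mem=50
  op9 P3: load  L4 → I/I/I/M on L4; bus (none); mem=10
  op10 P3: store L4 := 47 → I/I/I/M on L4; bus (none); mem=10
  op11 P2: store L1 := 73 → I/I/M/I on L1; bus BusRdX Flush; mem=23
  op12 P0: load  L4 → S/I/I/S on L4; bus BusRd Flush; mem=47
  op13 P3: load  L0 → I/S/I/S on L0; bus BusRd Flush; mem=91
  op14 P0: load  L1 → S/I/S/I on L1; bus BusRd Flush; mem=73
  op15 P3: load  L1 → S/I/S/S on L1; bus BusRd; mem=73
  op16 P2: load  L1 → S/I/S/S on L1; bus (none); mem=73
  op17 P2: store L1 := 36 → I/I/M/I on L1; bus BusUpgr; mem=73
  op18 P0: load  L1 → S/I/S/I on L1; bus BusRd Flush; mem=36
  op19 P2: load  L2 → I/I/S/S on L2; bus BusRd; mem=70
  op20 P1: load  L1 → S/S/S/I on L1; bus BusRd; mem=36
  op21 P1: store L1 := 70 → I/M/I/I on L1; bus BusUpgr; mem=36
  op22 P3: store L3 := 85 → I/I/I/M on L3; bus BusRdX; mem=20
  op23 P3: load  L3 → I/I/I/M on L3; bus (none); mem=20
  op24 P3: load  L4 → S/I/I/S on L4; bus (none); mem=47
  op25 P1: load  L4 → S/S/I/S on L4; bus BusRd; mem=47

invalidations = 3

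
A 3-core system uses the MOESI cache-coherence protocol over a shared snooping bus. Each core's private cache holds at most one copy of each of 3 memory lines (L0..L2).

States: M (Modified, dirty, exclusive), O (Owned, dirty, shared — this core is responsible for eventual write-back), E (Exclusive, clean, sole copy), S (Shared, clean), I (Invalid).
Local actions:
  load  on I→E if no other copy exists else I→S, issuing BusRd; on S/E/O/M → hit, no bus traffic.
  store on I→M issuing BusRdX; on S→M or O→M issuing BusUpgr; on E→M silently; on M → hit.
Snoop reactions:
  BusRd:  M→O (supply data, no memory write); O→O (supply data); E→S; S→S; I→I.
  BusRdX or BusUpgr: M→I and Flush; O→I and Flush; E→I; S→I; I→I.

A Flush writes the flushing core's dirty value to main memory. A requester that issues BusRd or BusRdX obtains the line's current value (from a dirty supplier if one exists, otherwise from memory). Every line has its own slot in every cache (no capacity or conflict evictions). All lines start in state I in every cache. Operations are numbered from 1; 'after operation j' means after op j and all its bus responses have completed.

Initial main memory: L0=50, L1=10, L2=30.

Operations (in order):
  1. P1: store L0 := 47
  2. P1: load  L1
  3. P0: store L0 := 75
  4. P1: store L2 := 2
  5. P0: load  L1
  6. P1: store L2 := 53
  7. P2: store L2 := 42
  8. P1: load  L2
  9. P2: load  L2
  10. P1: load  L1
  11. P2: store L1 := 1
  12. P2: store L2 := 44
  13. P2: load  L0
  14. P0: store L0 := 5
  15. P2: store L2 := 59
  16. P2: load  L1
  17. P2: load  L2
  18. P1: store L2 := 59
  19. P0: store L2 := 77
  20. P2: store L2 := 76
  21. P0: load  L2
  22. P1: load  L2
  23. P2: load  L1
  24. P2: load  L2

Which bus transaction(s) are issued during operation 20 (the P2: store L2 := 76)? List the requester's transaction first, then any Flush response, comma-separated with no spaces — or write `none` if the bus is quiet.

  op1 P1: store L0 := 47 → I/M/I on L0; bus BusRdX; mem=50
  op2 P1: load  L1 → I/E/I on L1; bus BusRd; mem=10
  op3 P0: store L0 := 75 → M/I/I on L0; bus BusRdX Flush; mem=47
  op4 P1: store L2 := 2 → I/M/I on L2; bus BusRdX; mem=30
  op5 P0: load  L1 → S/S/I on L1; bus BusRd; mem=10
  op6 P1: store L2 := 53 → I/M/I on L2; bus (none); mem=30
  op7 P2: store L2 := 42 → I/I/M on L2; bus BusRdX Flush; mem=53
  op8 P1: load  L2 → I/S/O on L2; bus BusRd; mem=53
  op9 P2: load  L2 → I/S/O on L2; bus (none); mem=53
  op10 P1: load  L1 → S/S/I on L1; bus (none); mem=10
  op11 P2: store L1 := 1 → I/I/M on L1; bus BusRdX; mem=10
  op12 P2: store L2 := 44 → I/I/M on L2; bus BusUpgr; mem=53
  op13 P2: load  L0 → O/I/S on L0; bus BusRd; mem=47
  op14 P0: store L0 := 5 → M/I/I on L0; bus BusUpgr; mem=47
  op15 P2: store L2 := 59 → I/I/M on L2; bus (none); mem=53
  op16 P2: load  L1 → I/I/M on L1; bus (none); mem=10
  op17 P2: load  L2 → I/I/M on L2; bus (none); mem=53
  op18 P1: store L2 := 59 → I/M/I on L2; bus BusRdX Flush; mem=59
  op19 P0: store L2 := 77 → M/I/I on L2; bus BusRdX Flush; mem=59
  op20 P2: store L2 := 76 → I/I/M on L2; bus BusRdX Flush; mem=77
  op21 P0: load  L2 → S/I/O on L2; bus BusRd; mem=77
  op22 P1: load  L2 → S/S/O on L2; bus BusRd; mem=77
  op23 P2: load  L1 → I/I/M on L1; bus (none); mem=10
  op24 P2: load  L2 → S/S/O on L2; bus (none); mem=77

bus = BusRdX,Flush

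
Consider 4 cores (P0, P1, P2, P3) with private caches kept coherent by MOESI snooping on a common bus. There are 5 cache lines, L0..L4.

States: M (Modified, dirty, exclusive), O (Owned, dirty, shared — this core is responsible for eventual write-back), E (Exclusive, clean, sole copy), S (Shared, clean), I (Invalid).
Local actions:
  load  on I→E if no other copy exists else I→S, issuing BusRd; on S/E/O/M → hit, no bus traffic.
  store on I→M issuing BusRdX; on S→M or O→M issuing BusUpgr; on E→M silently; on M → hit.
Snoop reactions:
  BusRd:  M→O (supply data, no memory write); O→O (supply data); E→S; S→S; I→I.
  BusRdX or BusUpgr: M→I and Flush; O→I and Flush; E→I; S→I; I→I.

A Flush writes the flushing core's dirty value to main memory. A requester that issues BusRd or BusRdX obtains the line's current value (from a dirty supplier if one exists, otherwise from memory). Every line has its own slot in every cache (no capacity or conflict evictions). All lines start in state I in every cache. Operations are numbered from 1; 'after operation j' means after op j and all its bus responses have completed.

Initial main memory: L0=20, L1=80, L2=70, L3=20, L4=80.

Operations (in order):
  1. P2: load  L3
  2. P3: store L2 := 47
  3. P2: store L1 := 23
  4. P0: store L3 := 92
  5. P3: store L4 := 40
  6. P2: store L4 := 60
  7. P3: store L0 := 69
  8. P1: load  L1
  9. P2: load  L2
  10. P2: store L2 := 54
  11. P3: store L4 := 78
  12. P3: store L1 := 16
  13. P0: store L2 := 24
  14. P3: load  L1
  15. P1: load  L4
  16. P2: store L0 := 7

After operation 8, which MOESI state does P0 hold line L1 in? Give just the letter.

state = I

  op1 P2: load  L3 → I/I/E/I on L3; bus BusRd; mem=20
  op2 P3: store L2 := 47 → I/I/I/M on L2; bus BusRdX; mem=70
  op3 P2: store L1 := 23 → I/I/M/I on L1; bus BusRdX; mem=80
  op4 P0: store L3 := 92 → M/I/I/I on L3; bus BusRdX; mem=20
  op5 P3: store L4 := 40 → I/I/I/M on L4; bus BusRdX; mem=80
  op6 P2: store L4 := 60 → I/I/M/I on L4; bus BusRdX Flush; mem=40
  op7 P3: store L0 := 69 → I/I/I/M on L0; bus BusRdX; mem=20
  op8 P1: load  L1 → I/S/O/I on L1; bus BusRd; mem=80
  op9 P2: load  L2 → I/I/S/O on L2; bus BusRd; mem=70
  op10 P2: store L2 := 54 → I/I/M/I on L2; bus BusUpgr Flush; mem=47
  op11 P3: store L4 := 78 → I/I/I/M on L4; bus BusRdX Flush; mem=60
  op12 P3: store L1 := 16 → I/I/I/M on L1; bus BusRdX Flush; mem=23
  op13 P0: store L2 := 24 → M/I/I/I on L2; bus BusRdX Flush; mem=54
  op14 P3: load  L1 → I/I/I/M on L1; bus (none); mem=23
  op15 P1: load  L4 → I/S/I/O on L4; bus BusRd; mem=60
  op16 P2: store L0 := 7 → I/I/M/I on L0; bus BusRdX Flush; mem=69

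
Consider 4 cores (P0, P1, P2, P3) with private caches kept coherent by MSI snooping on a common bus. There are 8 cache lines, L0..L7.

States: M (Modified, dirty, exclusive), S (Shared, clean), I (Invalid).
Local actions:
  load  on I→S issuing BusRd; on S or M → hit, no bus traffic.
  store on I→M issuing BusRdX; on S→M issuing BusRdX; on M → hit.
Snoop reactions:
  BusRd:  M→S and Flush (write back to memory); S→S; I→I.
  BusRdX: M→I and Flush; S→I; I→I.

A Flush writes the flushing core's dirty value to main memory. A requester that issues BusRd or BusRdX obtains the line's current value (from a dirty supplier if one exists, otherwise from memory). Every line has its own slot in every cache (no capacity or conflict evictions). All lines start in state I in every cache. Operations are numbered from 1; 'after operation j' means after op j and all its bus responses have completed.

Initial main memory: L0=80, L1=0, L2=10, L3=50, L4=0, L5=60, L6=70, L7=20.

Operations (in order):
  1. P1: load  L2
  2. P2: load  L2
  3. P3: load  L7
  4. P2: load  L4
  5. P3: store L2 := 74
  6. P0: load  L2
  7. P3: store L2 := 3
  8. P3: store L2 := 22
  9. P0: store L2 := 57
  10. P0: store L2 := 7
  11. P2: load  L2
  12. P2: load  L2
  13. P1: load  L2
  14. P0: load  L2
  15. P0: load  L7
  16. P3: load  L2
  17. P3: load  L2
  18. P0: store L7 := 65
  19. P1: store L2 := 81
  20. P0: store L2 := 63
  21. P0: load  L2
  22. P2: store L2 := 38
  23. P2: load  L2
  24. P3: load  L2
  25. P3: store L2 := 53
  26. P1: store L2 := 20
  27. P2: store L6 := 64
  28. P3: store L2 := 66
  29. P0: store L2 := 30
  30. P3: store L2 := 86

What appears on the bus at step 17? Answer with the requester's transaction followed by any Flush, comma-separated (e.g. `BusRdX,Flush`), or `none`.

  op1 P1: load  L2 → I/S/I/I on L2; bus BusRd; mem=10
  op2 P2: load  L2 → I/S/S/I on L2; bus BusRd; mem=10
  op3 P3: load  L7 → I/I/I/S on L7; bus BusRd; mem=20
  op4 P2: load  L4 → I/I/S/I on L4; bus BusRd; mem=0
  op5 P3: store L2 := 74 → I/I/I/M on L2; bus BusRdX; mem=10
  op6 P0: load  L2 → S/I/I/S on L2; bus BusRd Flush; mem=74
  op7 P3: store L2 := 3 → I/I/I/M on L2; bus BusRdX; mem=74
  op8 P3: store L2 := 22 → I/I/I/M on L2; bus (none); mem=74
  op9 P0: store L2 := 57 → M/I/I/I on L2; bus BusRdX Flush; mem=22
  op10 P0: store L2 := 7 → M/I/I/I on L2; bus (none); mem=22
  op11 P2: load  L2 → S/I/S/I on L2; bus BusRd Flush; mem=7
  op12 P2: load  L2 → S/I/S/I on L2; bus (none); mem=7
  op13 P1: load  L2 → S/S/S/I on L2; bus BusRd; mem=7
  op14 P0: load  L2 → S/S/S/I on L2; bus (none); mem=7
  op15 P0: load  L7 → S/I/I/S on L7; bus BusRd; mem=20
  op16 P3: load  L2 → S/S/S/S on L2; bus BusRd; mem=7
  op17 P3: load  L2 → S/S/S/S on L2; bus (none); mem=7
  op18 P0: store L7 := 65 → M/I/I/I on L7; bus BusRdX; mem=20
  op19 P1: store L2 := 81 → I/M/I/I on L2; bus BusRdX; mem=7
  op20 P0: store L2 := 63 → M/I/I/I on L2; bus BusRdX Flush; mem=81
  op21 P0: load  L2 → M/I/I/I on L2; bus (none); mem=81
  op22 P2: store L2 := 38 → I/I/M/I on L2; bus BusRdX Flush; mem=63
  op23 P2: load  L2 → I/I/M/I on L2; bus (none); mem=63
  op24 P3: load  L2 → I/I/S/S on L2; bus BusRd Flush; mem=38
  op25 P3: store L2 := 53 → I/I/I/M on L2; bus BusRdX; mem=38
  op26 P1: store L2 := 20 → I/M/I/I on L2; bus BusRdX Flush; mem=53
  op27 P2: store L6 := 64 → I/I/M/I on L6; bus BusRdX; mem=70
  op28 P3: store L2 := 66 → I/I/I/M on L2; bus BusRdX Flush; mem=20
  op29 P0: store L2 := 30 → M/I/I/I on L2; bus BusRdX Flush; mem=66
  op30 P3: store L2 := 86 → I/I/I/M on L2; bus BusRdX Flush; mem=30

bus = none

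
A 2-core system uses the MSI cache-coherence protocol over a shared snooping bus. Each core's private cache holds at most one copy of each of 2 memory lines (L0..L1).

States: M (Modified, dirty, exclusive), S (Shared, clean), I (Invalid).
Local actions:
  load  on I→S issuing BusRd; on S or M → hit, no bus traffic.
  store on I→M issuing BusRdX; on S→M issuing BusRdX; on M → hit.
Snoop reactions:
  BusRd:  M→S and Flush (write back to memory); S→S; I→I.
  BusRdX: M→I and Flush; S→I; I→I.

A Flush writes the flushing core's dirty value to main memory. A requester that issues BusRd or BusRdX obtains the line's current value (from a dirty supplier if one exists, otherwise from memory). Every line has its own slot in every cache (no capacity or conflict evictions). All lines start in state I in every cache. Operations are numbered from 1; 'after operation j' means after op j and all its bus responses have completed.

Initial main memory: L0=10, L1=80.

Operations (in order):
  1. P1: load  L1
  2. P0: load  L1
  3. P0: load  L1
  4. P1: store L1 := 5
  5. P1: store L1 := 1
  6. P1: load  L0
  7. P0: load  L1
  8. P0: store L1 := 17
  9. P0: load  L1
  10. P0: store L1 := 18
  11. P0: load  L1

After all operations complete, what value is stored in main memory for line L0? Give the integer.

memory[L0] = 10

[1] P1: load  L1 | P0:I, P1:S(80) | bus: BusRd
[2] P0: load  L1 | P0:S(80), P1:S(80) | bus: BusRd
[3] P0: load  L1 | P0:S(80), P1:S(80) | bus: none
[4] P1: store L1 := 5 | P0:I, P1:M(5) | bus: BusRdX
[5] P1: store L1 := 1 | P0:I, P1:M(1) | bus: none
[6] P1: load  L0 | P0:I, P1:S(10) | bus: BusRd
[7] P0: load  L1 | P0:S(1), P1:S(1) | bus: BusRd,Flush
[8] P0: store L1 := 17 | P0:M(17), P1:I | bus: BusRdX
[9] P0: load  L1 | P0:M(17), P1:I | bus: none
[10] P0: store L1 := 18 | P0:M(18), P1:I | bus: none
[11] P0: load  L1 | P0:M(18), P1:I | bus: none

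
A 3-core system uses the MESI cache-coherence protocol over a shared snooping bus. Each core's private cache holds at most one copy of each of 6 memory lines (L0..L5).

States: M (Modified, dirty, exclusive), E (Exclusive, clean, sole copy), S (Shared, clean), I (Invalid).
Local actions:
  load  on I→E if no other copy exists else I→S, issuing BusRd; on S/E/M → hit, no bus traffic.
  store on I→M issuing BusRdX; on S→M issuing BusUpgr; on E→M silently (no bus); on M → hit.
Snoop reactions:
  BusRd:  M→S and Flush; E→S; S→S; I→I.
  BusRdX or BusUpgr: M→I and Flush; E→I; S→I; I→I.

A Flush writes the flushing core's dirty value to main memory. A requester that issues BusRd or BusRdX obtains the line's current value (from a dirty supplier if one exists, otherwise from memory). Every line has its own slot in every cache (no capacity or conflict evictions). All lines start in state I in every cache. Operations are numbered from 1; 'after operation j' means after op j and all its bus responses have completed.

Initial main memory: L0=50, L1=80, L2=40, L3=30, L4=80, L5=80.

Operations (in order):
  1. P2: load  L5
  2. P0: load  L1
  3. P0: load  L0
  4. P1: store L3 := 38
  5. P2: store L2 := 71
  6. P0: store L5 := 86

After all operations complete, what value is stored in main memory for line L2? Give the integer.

1. P2: load  L5  bus=[BusRd]  L5: P0=I P1=I P2=E  mem[L5]=80
2. P0: load  L1  bus=[BusRd]  L1: P0=E P1=I P2=I  mem[L1]=80
3. P0: load  L0  bus=[BusRd]  L0: P0=E P1=I P2=I  mem[L0]=50
4. P1: store L3 := 38  bus=[BusRdX]  L3: P0=I P1=M P2=I  mem[L3]=30
5. P2: store L2 := 71  bus=[BusRdX]  L2: P0=I P1=I P2=M  mem[L2]=40
6. P0: store L5 := 86  bus=[BusRdX]  L5: P0=M P1=I P2=I  mem[L5]=80

memory[L2] = 40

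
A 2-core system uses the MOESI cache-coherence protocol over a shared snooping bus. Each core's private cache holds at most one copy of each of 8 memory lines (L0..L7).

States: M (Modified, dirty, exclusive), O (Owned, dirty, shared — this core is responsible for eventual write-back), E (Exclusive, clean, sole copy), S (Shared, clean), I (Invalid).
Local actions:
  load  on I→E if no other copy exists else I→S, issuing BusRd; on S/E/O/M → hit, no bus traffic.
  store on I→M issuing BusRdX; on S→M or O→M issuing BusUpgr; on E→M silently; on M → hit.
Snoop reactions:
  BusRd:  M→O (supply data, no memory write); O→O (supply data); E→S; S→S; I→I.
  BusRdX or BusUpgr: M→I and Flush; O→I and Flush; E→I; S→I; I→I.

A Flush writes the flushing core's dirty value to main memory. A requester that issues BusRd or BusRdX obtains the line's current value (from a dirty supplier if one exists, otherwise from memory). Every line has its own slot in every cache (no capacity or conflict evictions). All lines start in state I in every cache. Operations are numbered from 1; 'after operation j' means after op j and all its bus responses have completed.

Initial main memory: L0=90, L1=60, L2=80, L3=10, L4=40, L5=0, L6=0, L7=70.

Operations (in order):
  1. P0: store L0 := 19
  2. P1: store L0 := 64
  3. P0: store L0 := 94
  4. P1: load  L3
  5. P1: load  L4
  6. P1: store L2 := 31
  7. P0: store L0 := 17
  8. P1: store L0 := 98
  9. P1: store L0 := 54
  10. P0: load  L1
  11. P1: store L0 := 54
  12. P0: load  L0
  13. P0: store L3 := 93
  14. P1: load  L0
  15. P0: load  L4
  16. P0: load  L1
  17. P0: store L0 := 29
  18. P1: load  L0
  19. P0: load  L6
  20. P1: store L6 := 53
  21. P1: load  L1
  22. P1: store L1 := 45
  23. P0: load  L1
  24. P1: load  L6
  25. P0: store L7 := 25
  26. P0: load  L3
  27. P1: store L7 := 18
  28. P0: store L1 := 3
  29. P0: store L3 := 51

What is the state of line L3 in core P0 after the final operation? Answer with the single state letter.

state = M

1. P0: store L0 := 19  bus=[BusRdX]  L0: P0=M P1=I  mem[L0]=90
2. P1: store L0 := 64  bus=[BusRdX,Flush]  L0: P0=I P1=M  mem[L0]=19
3. P0: store L0 := 94  bus=[BusRdX,Flush]  L0: P0=M P1=I  mem[L0]=64
4. P1: load  L3  bus=[BusRd]  L3: P0=I P1=E  mem[L3]=10
5. P1: load  L4  bus=[BusRd]  L4: P0=I P1=E  mem[L4]=40
6. P1: store L2 := 31  bus=[BusRdX]  L2: P0=I P1=M  mem[L2]=80
7. P0: store L0 := 17  bus=[-]  L0: P0=M P1=I  mem[L0]=64
8. P1: store L0 := 98  bus=[BusRdX,Flush]  L0: P0=I P1=M  mem[L0]=17
9. P1: store L0 := 54  bus=[-]  L0: P0=I P1=M  mem[L0]=17
10. P0: load  L1  bus=[BusRd]  L1: P0=E P1=I  mem[L1]=60
11. P1: store L0 := 54  bus=[-]  L0: P0=I P1=M  mem[L0]=17
12. P0: load  L0  bus=[BusRd]  L0: P0=S P1=O  mem[L0]=17
13. P0: store L3 := 93  bus=[BusRdX]  L3: P0=M P1=I  mem[L3]=10
14. P1: load  L0  bus=[-]  L0: P0=S P1=O  mem[L0]=17
15. P0: load  L4  bus=[BusRd]  L4: P0=S P1=S  mem[L4]=40
16. P0: load  L1  bus=[-]  L1: P0=E P1=I  mem[L1]=60
17. P0: store L0 := 29  bus=[BusUpgr,Flush]  L0: P0=M P1=I  mem[L0]=54
18. P1: load  L0  bus=[BusRd]  L0: P0=O P1=S  mem[L0]=54
19. P0: load  L6  bus=[BusRd]  L6: P0=E P1=I  mem[L6]=0
20. P1: store L6 := 53  bus=[BusRdX]  L6: P0=I P1=M  mem[L6]=0
21. P1: load  L1  bus=[BusRd]  L1: P0=S P1=S  mem[L1]=60
22. P1: store L1 := 45  bus=[BusUpgr]  L1: P0=I P1=M  mem[L1]=60
23. P0: load  L1  bus=[BusRd]  L1: P0=S P1=O  mem[L1]=60
24. P1: load  L6  bus=[-]  L6: P0=I P1=M  mem[L6]=0
25. P0: store L7 := 25  bus=[BusRdX]  L7: P0=M P1=I  mem[L7]=70
26. P0: load  L3  bus=[-]  L3: P0=M P1=I  mem[L3]=10
27. P1: store L7 := 18  bus=[BusRdX,Flush]  L7: P0=I P1=M  mem[L7]=25
28. P0: store L1 := 3  bus=[BusUpgr,Flush]  L1: P0=M P1=I  mem[L1]=45
29. P0: store L3 := 51  bus=[-]  L3: P0=M P1=I  mem[L3]=10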